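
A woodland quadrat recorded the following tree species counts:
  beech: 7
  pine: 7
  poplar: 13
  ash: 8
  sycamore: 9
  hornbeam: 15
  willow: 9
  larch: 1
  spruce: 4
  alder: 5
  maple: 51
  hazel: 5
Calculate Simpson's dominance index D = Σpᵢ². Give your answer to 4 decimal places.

Total N = 7+7+13+8+9+15+9+1+4+5+51+5 = 134, so the proportions are 0.052239, 0.052239, 0.097015, 0.059701, 0.067164, 0.11194, 0.067164, 0.007463, 0.029851, 0.037313, 0.380597, 0.037313 (working shown to 6 dp, full precision carried).
D = 0.052239² + 0.052239² + 0.097015² + 0.059701² + 0.067164² + 0.11194² + 0.067164² + 0.007463² + 0.029851² + 0.037313² + 0.380597² + 0.037313² = 0.002729 + 0.002729 + 0.009412 + 0.003564 + 0.004511 + 0.012531 + 0.004511 + 0.000056 + 0.000891 + 0.001392 + 0.144854 + 0.001392 = 0.188572.
To 4 decimal places, D = 0.1886.

0.1886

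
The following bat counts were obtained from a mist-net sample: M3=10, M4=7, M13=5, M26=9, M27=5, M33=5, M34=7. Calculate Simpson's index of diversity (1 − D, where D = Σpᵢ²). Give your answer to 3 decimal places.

Total N = 10+7+5+9+5+5+7 = 48, so the proportions are 0.20833, 0.14583, 0.10417, 0.1875, 0.10417, 0.10417, 0.14583 (working shown to 5 dp, full precision carried).
D = 0.20833² + 0.14583² + 0.10417² + 0.1875² + 0.10417² + 0.10417² + 0.14583² = 0.04340 + 0.02127 + 0.01085 + 0.03516 + 0.01085 + 0.01085 + 0.02127 = 0.15365.
So 1 − D = 0.84635, i.e. 0.846 to 3 decimal places.

0.846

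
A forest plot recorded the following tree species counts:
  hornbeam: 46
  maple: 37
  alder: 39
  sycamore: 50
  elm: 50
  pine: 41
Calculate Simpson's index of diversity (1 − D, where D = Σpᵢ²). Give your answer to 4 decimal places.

0.8310

Total N = 46+37+39+50+50+41 = 263, so the proportions are 0.174905, 0.140684, 0.148289, 0.190114, 0.190114, 0.155894 (working shown to 6 dp, full precision carried).
D = 0.174905² + 0.140684² + 0.148289² + 0.190114² + 0.190114² + 0.155894² = 0.030592 + 0.019792 + 0.021990 + 0.036143 + 0.036143 + 0.024303 = 0.168963.
So 1 − D = 0.831037, i.e. 0.8310 to 4 decimal places.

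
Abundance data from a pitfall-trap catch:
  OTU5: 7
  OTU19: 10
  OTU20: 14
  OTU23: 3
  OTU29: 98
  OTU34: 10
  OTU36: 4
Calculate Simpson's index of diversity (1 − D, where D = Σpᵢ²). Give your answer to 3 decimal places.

0.527

Total N = 7+10+14+3+98+10+4 = 146, so the proportions are 0.04795, 0.06849, 0.09589, 0.02055, 0.67123, 0.06849, 0.0274 (working shown to 5 dp, full precision carried).
D = 0.04795² + 0.06849² + 0.09589² + 0.02055² + 0.67123² + 0.06849² + 0.0274² = 0.00230 + 0.00469 + 0.00919 + 0.00042 + 0.45055 + 0.00469 + 0.00075 = 0.47260.
So 1 − D = 0.52740, i.e. 0.527 to 3 decimal places.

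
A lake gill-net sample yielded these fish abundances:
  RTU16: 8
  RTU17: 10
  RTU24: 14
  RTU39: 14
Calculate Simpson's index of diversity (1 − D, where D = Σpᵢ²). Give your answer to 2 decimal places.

Total N = 8+10+14+14 = 46, so the proportions are 0.1739, 0.2174, 0.3043, 0.3043 (working shown to 4 dp, full precision carried).
D = 0.1739² + 0.2174² + 0.3043² + 0.3043² = 0.0302 + 0.0473 + 0.0926 + 0.0926 = 0.2628.
So 1 − D = 0.7372, i.e. 0.74 to 2 decimal places.

0.74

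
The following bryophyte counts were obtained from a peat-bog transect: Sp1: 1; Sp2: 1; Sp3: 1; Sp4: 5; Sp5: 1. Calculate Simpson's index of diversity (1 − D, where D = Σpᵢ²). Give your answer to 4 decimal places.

0.6420

Total N = 1+1+1+5+1 = 9, so the proportions are 0.111111, 0.111111, 0.111111, 0.555556, 0.111111 (working shown to 6 dp, full precision carried).
D = 0.111111² + 0.111111² + 0.111111² + 0.555556² + 0.111111² = 0.012346 + 0.012346 + 0.012346 + 0.308642 + 0.012346 = 0.358025.
So 1 − D = 0.641975, i.e. 0.6420 to 4 decimal places.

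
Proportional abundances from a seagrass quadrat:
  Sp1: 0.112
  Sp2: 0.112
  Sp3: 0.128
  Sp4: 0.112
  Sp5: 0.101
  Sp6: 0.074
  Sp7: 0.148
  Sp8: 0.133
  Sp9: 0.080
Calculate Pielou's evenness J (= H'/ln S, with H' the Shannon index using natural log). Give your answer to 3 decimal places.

0.990

H' = −Σ pᵢ ln pᵢ = −((-0.24520) + (-0.24520) + (-0.26313) + (-0.24520) + (-0.23156) + (-0.19267) + (-0.28276) + (-0.26832) + (-0.20206)) = 2.17609 (working shown to 5 dp, full precision carried).
With S = 9 species, ln S = 2.19722, so J = 2.17609/2.19722 = 0.99038, i.e. 0.990 to 3 decimal places.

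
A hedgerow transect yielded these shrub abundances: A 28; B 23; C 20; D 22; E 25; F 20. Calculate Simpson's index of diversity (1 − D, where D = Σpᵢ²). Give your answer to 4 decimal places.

0.8308

Total N = 28+23+20+22+25+20 = 138, so the proportions are 0.202899, 0.166667, 0.144928, 0.15942, 0.181159, 0.144928 (working shown to 6 dp, full precision carried).
D = 0.202899² + 0.166667² + 0.144928² + 0.15942² + 0.181159² + 0.144928² = 0.041168 + 0.027778 + 0.021004 + 0.025415 + 0.032819 + 0.021004 = 0.169187.
So 1 − D = 0.830813, i.e. 0.8308 to 4 decimal places.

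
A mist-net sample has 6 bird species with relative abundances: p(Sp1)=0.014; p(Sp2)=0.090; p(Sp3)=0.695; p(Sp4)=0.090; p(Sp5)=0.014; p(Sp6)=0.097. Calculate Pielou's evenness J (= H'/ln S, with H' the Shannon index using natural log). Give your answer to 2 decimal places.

H' = −Σ pᵢ ln pᵢ = −((-0.0598) + (-0.2167) + (-0.2529) + (-0.2167) + (-0.0598) + (-0.2263)) = 1.0321 (working shown to 4 dp, full precision carried).
With S = 6 species, ln S = 1.7918, so J = 1.0321/1.7918 = 0.5760, i.e. 0.58 to 2 decimal places.

0.58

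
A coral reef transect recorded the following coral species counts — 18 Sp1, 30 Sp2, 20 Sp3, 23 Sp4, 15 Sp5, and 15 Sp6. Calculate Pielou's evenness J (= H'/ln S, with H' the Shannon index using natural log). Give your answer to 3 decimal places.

0.982

Total N = 18+30+20+23+15+15 = 121, so the proportions are 0.14876, 0.24793, 0.16529, 0.19008, 0.12397, 0.12397 (working shown to 5 dp, full precision carried).
H' = −Σ pᵢ ln pᵢ = −((-0.28345) + (-0.34577) + (-0.29753) + (-0.31559) + (-0.25881) + (-0.25881)) = 1.75996.
With S = 6 species, ln S = 1.79176, so J = 1.75996/1.79176 = 0.98225, i.e. 0.982 to 3 decimal places.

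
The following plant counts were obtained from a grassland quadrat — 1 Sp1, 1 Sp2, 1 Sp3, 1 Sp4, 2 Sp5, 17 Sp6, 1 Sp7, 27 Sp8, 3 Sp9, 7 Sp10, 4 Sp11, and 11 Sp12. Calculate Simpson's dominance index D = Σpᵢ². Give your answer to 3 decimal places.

0.212

Total N = 1+1+1+1+2+17+1+27+3+7+4+11 = 76, so the proportions are 0.01316, 0.01316, 0.01316, 0.01316, 0.02632, 0.22368, 0.01316, 0.35526, 0.03947, 0.09211, 0.05263, 0.14474 (working shown to 5 dp, full precision carried).
D = 0.01316² + 0.01316² + 0.01316² + 0.01316² + 0.02632² + 0.22368² + 0.01316² + 0.35526² + 0.03947² + 0.09211² + 0.05263² + 0.14474² = 0.00017 + 0.00017 + 0.00017 + 0.00017 + 0.00069 + 0.05003 + 0.00017 + 0.12621 + 0.00156 + 0.00848 + 0.00277 + 0.02095 = 0.21157.
To 3 decimal places, D = 0.212.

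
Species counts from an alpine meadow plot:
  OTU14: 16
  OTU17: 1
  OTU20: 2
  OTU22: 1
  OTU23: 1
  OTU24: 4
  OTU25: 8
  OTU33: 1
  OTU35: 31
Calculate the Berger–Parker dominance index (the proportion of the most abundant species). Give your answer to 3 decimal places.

0.477

Total N = 16+1+2+1+1+4+8+1+31 = 65, so the proportions are 0.24615, 0.01538, 0.03077, 0.01538, 0.01538, 0.06154, 0.12308, 0.01538, 0.47692 (working shown to 5 dp, full precision carried).
The largest proportion is 0.47692, i.e. d = 0.477 to 3 decimal places.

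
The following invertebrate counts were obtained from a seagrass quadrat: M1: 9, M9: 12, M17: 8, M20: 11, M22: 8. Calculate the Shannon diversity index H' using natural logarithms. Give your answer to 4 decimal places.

1.5953

Total N = 9+12+8+11+8 = 48, so the proportions are 0.1875, 0.25, 0.166667, 0.229167, 0.166667 (working shown to 6 dp, full precision carried).
Each pᵢ ln pᵢ term: 0.1875×(-1.673976)=-0.313871, 0.25×(-1.386294)=-0.346574, 0.166667×(-1.791759)=-0.298627, 0.229167×(-1.473306)=-0.337633, 0.166667×(-1.791759)=-0.298627.
Sum = -1.595330, so H' = 1.5953.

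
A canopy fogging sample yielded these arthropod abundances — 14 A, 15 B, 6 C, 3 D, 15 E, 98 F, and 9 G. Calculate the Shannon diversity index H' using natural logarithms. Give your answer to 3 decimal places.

Total N = 14+15+6+3+15+98+9 = 160, so the proportions are 0.0875, 0.09375, 0.0375, 0.01875, 0.09375, 0.6125, 0.05625 (working shown to 5 dp, full precision carried).
Each pᵢ ln pᵢ term: 0.0875×(-2.43612)=-0.21316, 0.09375×(-2.36712)=-0.22192, 0.0375×(-3.28341)=-0.12313, 0.01875×(-3.97656)=-0.07456, 0.09375×(-2.36712)=-0.22192, 0.6125×(-0.49021)=-0.30025, 0.05625×(-2.87795)=-0.16188.
Sum = -1.31682, so H' = 1.317.

1.317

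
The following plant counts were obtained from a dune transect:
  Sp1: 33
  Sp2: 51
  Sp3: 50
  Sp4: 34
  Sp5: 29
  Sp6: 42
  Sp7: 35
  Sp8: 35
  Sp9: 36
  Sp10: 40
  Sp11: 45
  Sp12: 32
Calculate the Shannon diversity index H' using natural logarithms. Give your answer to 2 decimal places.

2.47

Total N = 33+51+50+34+29+42+35+35+36+40+45+32 = 462, so the proportions are 0.0714, 0.1104, 0.1082, 0.0736, 0.0628, 0.0909, 0.0758, 0.0758, 0.0779, 0.0866, 0.0974, 0.0693 (working shown to 4 dp, full precision carried).
Each pᵢ ln pᵢ term: 0.0714×(-2.6391)=-0.1885, 0.1104×(-2.2037)=-0.2433, 0.1082×(-2.2235)=-0.2406, 0.0736×(-2.6092)=-0.1920, 0.0628×(-2.7683)=-0.1738, 0.0909×(-2.3979)=-0.2180, 0.0758×(-2.5802)=-0.1955, 0.0758×(-2.5802)=-0.1955, 0.0779×(-2.5520)=-0.1989, 0.0866×(-2.4467)=-0.2118, 0.0974×(-2.3289)=-0.2268, 0.0693×(-2.6698)=-0.1849.
Sum = -2.4696, so H' = 2.47.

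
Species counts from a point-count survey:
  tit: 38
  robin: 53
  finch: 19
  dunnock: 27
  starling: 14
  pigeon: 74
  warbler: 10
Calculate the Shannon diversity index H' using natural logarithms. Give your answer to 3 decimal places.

Total N = 38+53+19+27+14+74+10 = 235, so the proportions are 0.1617, 0.22553, 0.08085, 0.11489, 0.05957, 0.31489, 0.04255 (working shown to 5 dp, full precision carried).
Each pᵢ ln pᵢ term: 0.1617×(-1.82200)=-0.29462, 0.22553×(-1.48929)=-0.33588, 0.08085×(-2.51515)=-0.20335, 0.11489×(-2.16375)=-0.24860, 0.05957×(-2.82053)=-0.16803, 0.31489×(-1.15552)=-0.36387, 0.04255×(-3.15700)=-0.13434.
Sum = -1.74870, so H' = 1.749.

1.749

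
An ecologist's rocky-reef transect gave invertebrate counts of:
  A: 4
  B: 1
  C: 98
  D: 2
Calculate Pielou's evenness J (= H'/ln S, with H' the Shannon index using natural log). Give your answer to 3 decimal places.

0.223

Total N = 4+1+98+2 = 105, so the proportions are 0.0381, 0.00952, 0.93333, 0.01905 (working shown to 5 dp, full precision carried).
H' = −Σ pᵢ ln pᵢ = −((-0.12448) + (-0.04432) + (-0.06439) + (-0.07544)) = 0.30864.
With S = 4 species, ln S = 1.38629, so J = 0.30864/1.38629 = 0.22264, i.e. 0.223 to 3 decimal places.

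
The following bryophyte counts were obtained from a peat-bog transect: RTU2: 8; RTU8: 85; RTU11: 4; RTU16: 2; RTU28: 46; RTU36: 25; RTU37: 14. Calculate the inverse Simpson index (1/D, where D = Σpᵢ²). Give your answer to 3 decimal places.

3.304

Total N = 8+85+4+2+46+25+14 = 184, so the proportions are 0.0434783, 0.4619565, 0.0217391, 0.0108696, 0.25, 0.1358696, 0.076087 (working shown to 7 dp, full precision carried).
D = 0.0434783² + 0.4619565² + 0.0217391² + 0.0108696² + 0.25² + 0.1358696² + 0.076087² = 0.0018904 + 0.2134038 + 0.0004726 + 0.0001181 + 0.0625000 + 0.0184605 + 0.0057892 = 0.3026347.
So 1/D = 3.30431, i.e. 3.304 to 3 decimal places.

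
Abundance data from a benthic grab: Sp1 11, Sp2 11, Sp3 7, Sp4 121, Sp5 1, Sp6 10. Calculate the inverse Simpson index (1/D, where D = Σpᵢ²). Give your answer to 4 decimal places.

1.7243

Total N = 11+11+7+121+1+10 = 161, so the proportions are 0.068323, 0.068323, 0.0434783, 0.7515528, 0.0062112, 0.0621118 (working shown to 7 dp, full precision carried).
D = 0.068323² + 0.068323² + 0.0434783² + 0.7515528² + 0.0062112² + 0.0621118² = 0.0046680 + 0.0046680 + 0.0018904 + 0.5648316 + 0.0000386 + 0.0038579 = 0.5799545.
So 1/D = 1.724273, i.e. 1.7243 to 4 decimal places.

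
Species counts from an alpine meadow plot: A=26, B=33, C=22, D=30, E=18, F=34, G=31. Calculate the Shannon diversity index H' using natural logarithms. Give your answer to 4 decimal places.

1.9250

Total N = 26+33+22+30+18+34+31 = 194, so the proportions are 0.134021, 0.170103, 0.113402, 0.154639, 0.092784, 0.175258, 0.159794 (working shown to 6 dp, full precision carried).
Each pᵢ ln pᵢ term: 0.134021×(-2.009762)=-0.269349, 0.170103×(-1.771351)=-0.301312, 0.113402×(-2.176816)=-0.246855, 0.154639×(-1.866661)=-0.288659, 0.092784×(-2.377486)=-0.220592, 0.175258×(-1.741498)=-0.305211, 0.159794×(-1.833871)=-0.293041.
Sum = -1.925020, so H' = 1.9250.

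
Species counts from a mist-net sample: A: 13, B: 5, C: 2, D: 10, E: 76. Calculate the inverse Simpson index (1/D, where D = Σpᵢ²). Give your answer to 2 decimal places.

1.85

Total N = 13+5+2+10+76 = 106, so the proportions are 0.12264, 0.04717, 0.01887, 0.09434, 0.71698 (working shown to 5 dp, full precision carried).
D = 0.12264² + 0.04717² + 0.01887² + 0.09434² + 0.71698² = 0.01504 + 0.00222 + 0.00036 + 0.00890 + 0.51406 = 0.54058.
So 1/D = 1.8499, i.e. 1.85 to 2 decimal places.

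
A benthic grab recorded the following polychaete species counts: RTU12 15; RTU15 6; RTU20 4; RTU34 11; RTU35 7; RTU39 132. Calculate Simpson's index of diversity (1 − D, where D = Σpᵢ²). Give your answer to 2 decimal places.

Total N = 15+6+4+11+7+132 = 175, so the proportions are 0.0857, 0.0343, 0.0229, 0.0629, 0.04, 0.7543 (working shown to 4 dp, full precision carried).
D = 0.0857² + 0.0343² + 0.0229² + 0.0629² + 0.04² + 0.7543² = 0.0073 + 0.0012 + 0.0005 + 0.0040 + 0.0016 + 0.5689 = 0.5835.
So 1 − D = 0.4165, i.e. 0.42 to 2 decimal places.

0.42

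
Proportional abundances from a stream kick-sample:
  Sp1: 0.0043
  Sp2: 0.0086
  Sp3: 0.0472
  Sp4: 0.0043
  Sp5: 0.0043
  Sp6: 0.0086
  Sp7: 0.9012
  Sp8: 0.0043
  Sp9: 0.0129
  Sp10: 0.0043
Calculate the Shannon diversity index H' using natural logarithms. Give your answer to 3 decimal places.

Each pᵢ ln pᵢ term (working shown to 5 dp, full precision carried): 0.0043×(-5.44914)=-0.02343, 0.0086×(-4.75599)=-0.04090, 0.0472×(-3.05336)=-0.14412, 0.0043×(-5.44914)=-0.02343, 0.0043×(-5.44914)=-0.02343, 0.0086×(-4.75599)=-0.04090, 0.9012×(-0.10403)=-0.09375, 0.0043×(-5.44914)=-0.02343, 0.0129×(-4.35053)=-0.05612, 0.0043×(-5.44914)=-0.02343.
Sum = -0.49295, so H' = 0.493.

0.493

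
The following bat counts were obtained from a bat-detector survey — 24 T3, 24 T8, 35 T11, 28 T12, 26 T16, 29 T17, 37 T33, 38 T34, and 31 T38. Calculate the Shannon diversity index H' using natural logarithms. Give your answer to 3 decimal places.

Total N = 24+24+35+28+26+29+37+38+31 = 272, so the proportions are 0.08824, 0.08824, 0.12868, 0.10294, 0.09559, 0.10662, 0.13603, 0.13971, 0.11397 (working shown to 5 dp, full precision carried).
Each pᵢ ln pᵢ term: 0.08824×(-2.42775)=-0.21421, 0.08824×(-2.42775)=-0.21421, 0.12868×(-2.05045)=-0.26385, 0.10294×(-2.27360)=-0.23405, 0.09559×(-2.34771)=-0.22441, 0.10662×(-2.23851)=-0.23866, 0.13603×(-1.99488)=-0.27136, 0.13971×(-1.96822)=-0.27497, 0.11397×(-2.17181)=-0.24752.
Sum = -2.18325, so H' = 2.183.

2.183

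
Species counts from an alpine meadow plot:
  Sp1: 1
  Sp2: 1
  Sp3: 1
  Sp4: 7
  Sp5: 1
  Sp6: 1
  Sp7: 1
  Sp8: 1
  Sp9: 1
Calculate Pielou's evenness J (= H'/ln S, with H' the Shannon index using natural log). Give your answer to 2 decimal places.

Total N = 1+1+1+7+1+1+1+1+1 = 15, so the proportions are 0.0667, 0.0667, 0.0667, 0.4667, 0.0667, 0.0667, 0.0667, 0.0667, 0.0667 (working shown to 4 dp, full precision carried).
H' = −Σ pᵢ ln pᵢ = −((-0.1805) + (-0.1805) + (-0.1805) + (-0.3557) + (-0.1805) + (-0.1805) + (-0.1805) + (-0.1805) + (-0.1805)) = 1.8000.
With S = 9 species, ln S = 2.1972, so J = 1.8000/2.1972 = 0.8192, i.e. 0.82 to 2 decimal places.

0.82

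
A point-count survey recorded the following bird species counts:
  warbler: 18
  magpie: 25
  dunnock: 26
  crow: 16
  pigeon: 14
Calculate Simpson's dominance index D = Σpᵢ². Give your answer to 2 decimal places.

Total N = 18+25+26+16+14 = 99, so the proportions are 0.1818, 0.2525, 0.2626, 0.1616, 0.1414 (working shown to 4 dp, full precision carried).
D = 0.1818² + 0.2525² + 0.2626² + 0.1616² + 0.1414² = 0.0331 + 0.0638 + 0.0690 + 0.0261 + 0.0200 = 0.2119.
To 2 decimal places, D = 0.21.

0.21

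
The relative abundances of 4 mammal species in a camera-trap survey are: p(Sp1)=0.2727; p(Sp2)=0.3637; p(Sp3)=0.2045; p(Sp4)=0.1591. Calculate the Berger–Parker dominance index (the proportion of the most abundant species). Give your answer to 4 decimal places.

0.3637

The largest proportion is 0.3637, i.e. d = 0.3637 to 4 decimal places.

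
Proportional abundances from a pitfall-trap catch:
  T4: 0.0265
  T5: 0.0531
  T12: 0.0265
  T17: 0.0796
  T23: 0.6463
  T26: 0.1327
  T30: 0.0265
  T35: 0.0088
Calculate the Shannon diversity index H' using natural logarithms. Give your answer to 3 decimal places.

Each pᵢ ln pᵢ term (working shown to 5 dp, full precision carried): 0.0265×(-3.63061)=-0.09621, 0.0531×(-2.93558)=-0.15588, 0.0265×(-3.63061)=-0.09621, 0.0796×(-2.53074)=-0.20145, 0.6463×(-0.43649)=-0.28210, 0.1327×(-2.01966)=-0.26801, 0.0265×(-3.63061)=-0.09621, 0.0088×(-4.73300)=-0.04165.
Sum = -1.23772, so H' = 1.238.

1.238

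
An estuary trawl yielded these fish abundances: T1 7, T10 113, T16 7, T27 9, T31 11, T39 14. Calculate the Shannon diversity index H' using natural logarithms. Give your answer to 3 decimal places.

1.078

Total N = 7+113+7+9+11+14 = 161, so the proportions are 0.04348, 0.70186, 0.04348, 0.0559, 0.06832, 0.08696 (working shown to 5 dp, full precision carried).
Each pᵢ ln pᵢ term: 0.04348×(-3.13549)=-0.13633, 0.70186×(-0.35402)=-0.24847, 0.04348×(-3.13549)=-0.13633, 0.0559×(-2.88418)=-0.16123, 0.06832×(-2.68351)=-0.18335, 0.08696×(-2.44235)=-0.21238.
Sum = -1.07807, so H' = 1.078.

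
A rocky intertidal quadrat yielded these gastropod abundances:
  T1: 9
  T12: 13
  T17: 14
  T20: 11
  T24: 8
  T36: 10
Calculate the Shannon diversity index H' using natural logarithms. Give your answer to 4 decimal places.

1.7728

Total N = 9+13+14+11+8+10 = 65, so the proportions are 0.138462, 0.2, 0.215385, 0.169231, 0.123077, 0.153846 (working shown to 6 dp, full precision carried).
Each pᵢ ln pᵢ term: 0.138462×(-1.977163)=-0.273761, 0.2×(-1.609438)=-0.321888, 0.215385×(-1.535330)=-0.330686, 0.169231×(-1.776492)=-0.300637, 0.123077×(-2.094946)=-0.257839, 0.153846×(-1.871802)=-0.287970.
Sum = -1.772781, so H' = 1.7728.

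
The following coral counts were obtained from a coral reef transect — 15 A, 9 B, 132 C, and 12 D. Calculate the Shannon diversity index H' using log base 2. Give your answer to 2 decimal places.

Total N = 15+9+132+12 = 168, so the proportions are 0.0893, 0.0536, 0.7857, 0.0714 (working shown to 4 dp, full precision carried).
Each pᵢ log₂ pᵢ term: 0.0893×(-3.4854)=-0.3112, 0.0536×(-4.2224)=-0.2262, 0.7857×(-0.3479)=-0.2734, 0.0714×(-3.8074)=-0.2720.
Sum = -1.0827, so H' = 1.08.

1.08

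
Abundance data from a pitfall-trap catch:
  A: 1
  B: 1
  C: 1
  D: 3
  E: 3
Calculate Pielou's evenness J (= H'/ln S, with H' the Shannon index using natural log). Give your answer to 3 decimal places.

Total N = 1+1+1+3+3 = 9, so the proportions are 0.11111, 0.11111, 0.11111, 0.33333, 0.33333 (working shown to 5 dp, full precision carried).
H' = −Σ pᵢ ln pᵢ = −((-0.24414) + (-0.24414) + (-0.24414) + (-0.36620) + (-0.36620)) = 1.46482.
With S = 5 species, ln S = 1.60944, so J = 1.46482/1.60944 = 0.91014, i.e. 0.910 to 3 decimal places.

0.910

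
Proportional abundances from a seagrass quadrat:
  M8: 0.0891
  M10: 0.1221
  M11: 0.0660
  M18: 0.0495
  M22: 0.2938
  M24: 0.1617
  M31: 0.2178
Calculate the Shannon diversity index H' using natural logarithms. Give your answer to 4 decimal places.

1.7868

Each pᵢ ln pᵢ term (working shown to 6 dp, full precision carried): 0.0891×(-2.417996)=-0.215443, 0.1221×(-2.102915)=-0.256766, 0.066×(-2.718101)=-0.179395, 0.0495×(-3.005783)=-0.148786, 0.2938×(-1.224856)=-0.359863, 0.1617×(-1.822013)=-0.294619, 0.2178×(-1.524178)=-0.331966.
Sum = -1.786838, so H' = 1.7868.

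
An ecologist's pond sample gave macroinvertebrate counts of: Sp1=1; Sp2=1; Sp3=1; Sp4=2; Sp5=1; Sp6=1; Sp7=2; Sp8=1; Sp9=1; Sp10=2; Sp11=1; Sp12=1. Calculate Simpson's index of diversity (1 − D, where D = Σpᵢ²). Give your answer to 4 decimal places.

0.9067

Total N = 1+1+1+2+1+1+2+1+1+2+1+1 = 15, so the proportions are 0.066667, 0.066667, 0.066667, 0.133333, 0.066667, 0.066667, 0.133333, 0.066667, 0.066667, 0.133333, 0.066667, 0.066667 (working shown to 6 dp, full precision carried).
D = 0.066667² + 0.066667² + 0.066667² + 0.133333² + 0.066667² + 0.066667² + 0.133333² + 0.066667² + 0.066667² + 0.133333² + 0.066667² + 0.066667² = 0.004444 + 0.004444 + 0.004444 + 0.017778 + 0.004444 + 0.004444 + 0.017778 + 0.004444 + 0.004444 + 0.017778 + 0.004444 + 0.004444 = 0.093333.
So 1 − D = 0.906667, i.e. 0.9067 to 4 decimal places.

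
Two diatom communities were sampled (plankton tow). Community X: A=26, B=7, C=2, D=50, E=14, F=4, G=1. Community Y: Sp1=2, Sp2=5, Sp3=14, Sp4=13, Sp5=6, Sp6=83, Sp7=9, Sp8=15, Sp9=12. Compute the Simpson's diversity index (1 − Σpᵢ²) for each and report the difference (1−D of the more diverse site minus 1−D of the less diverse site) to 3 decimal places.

Community X: N=104, proportions 0.25, 0.067308, 0.019231, 0.480769, 0.134615, 0.038462, 0.009615, giving 1−D = 0.681768 (working shown to 6 dp, full precision carried).
Community Y: N=159, proportions 0.012579, 0.031447, 0.08805, 0.081761, 0.037736, 0.522013, 0.056604, 0.09434, 0.075472, giving 1−D = 0.692694.
Difference = |0.681768 − 0.692694| = 0.010926, i.e. 0.011 to 3 decimal places.

0.011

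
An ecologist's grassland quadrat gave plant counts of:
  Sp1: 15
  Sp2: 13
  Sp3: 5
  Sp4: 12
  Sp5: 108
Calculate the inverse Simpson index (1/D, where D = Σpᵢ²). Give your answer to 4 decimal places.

1.9145

Total N = 15+13+5+12+108 = 153, so the proportions are 0.0980392, 0.0849673, 0.0326797, 0.0784314, 0.7058824 (working shown to 7 dp, full precision carried).
D = 0.0980392² + 0.0849673² + 0.0326797² + 0.0784314² + 0.7058824² = 0.0096117 + 0.0072194 + 0.0010680 + 0.0061515 + 0.4982699 = 0.5223205.
So 1/D = 1.914533, i.e. 1.9145 to 4 decimal places.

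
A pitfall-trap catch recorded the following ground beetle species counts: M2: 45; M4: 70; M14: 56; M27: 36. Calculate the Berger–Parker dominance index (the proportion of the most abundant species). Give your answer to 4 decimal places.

Total N = 45+70+56+36 = 207, so the proportions are 0.217391, 0.338164, 0.270531, 0.173913 (working shown to 6 dp, full precision carried).
The largest proportion is 0.338164, i.e. d = 0.3382 to 4 decimal places.

0.3382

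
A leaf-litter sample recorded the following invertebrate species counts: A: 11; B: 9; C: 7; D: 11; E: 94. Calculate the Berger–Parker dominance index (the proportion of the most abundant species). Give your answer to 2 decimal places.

0.71

Total N = 11+9+7+11+94 = 132, so the proportions are 0.0833, 0.0682, 0.053, 0.0833, 0.7121 (working shown to 4 dp, full precision carried).
The largest proportion is 0.7121, i.e. d = 0.71 to 2 decimal places.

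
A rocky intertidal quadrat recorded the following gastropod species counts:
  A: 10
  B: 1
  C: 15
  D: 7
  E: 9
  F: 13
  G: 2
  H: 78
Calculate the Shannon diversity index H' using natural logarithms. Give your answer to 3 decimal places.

Total N = 10+1+15+7+9+13+2+78 = 135, so the proportions are 0.07407, 0.00741, 0.11111, 0.05185, 0.06667, 0.0963, 0.01481, 0.57778 (working shown to 5 dp, full precision carried).
Each pᵢ ln pᵢ term: 0.07407×(-2.60269)=-0.19279, 0.00741×(-4.90527)=-0.03634, 0.11111×(-2.19722)=-0.24414, 0.05185×(-2.95936)=-0.15345, 0.06667×(-2.70805)=-0.18054, 0.0963×(-2.34033)=-0.22536, 0.01481×(-4.21213)=-0.06240, 0.57778×(-0.54857)=-0.31695.
Sum = -1.41196, so H' = 1.412.

1.412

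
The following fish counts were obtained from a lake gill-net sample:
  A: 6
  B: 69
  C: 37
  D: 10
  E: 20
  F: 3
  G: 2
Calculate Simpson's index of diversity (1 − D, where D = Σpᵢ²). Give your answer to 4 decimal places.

Total N = 6+69+37+10+20+3+2 = 147, so the proportions are 0.040816, 0.469388, 0.251701, 0.068027, 0.136054, 0.020408, 0.013605 (working shown to 6 dp, full precision carried).
D = 0.040816² + 0.469388² + 0.251701² + 0.068027² + 0.136054² + 0.020408² + 0.013605² = 0.001666 + 0.220325 + 0.063353 + 0.004628 + 0.018511 + 0.000416 + 0.000185 = 0.309084.
So 1 − D = 0.690916, i.e. 0.6909 to 4 decimal places.

0.6909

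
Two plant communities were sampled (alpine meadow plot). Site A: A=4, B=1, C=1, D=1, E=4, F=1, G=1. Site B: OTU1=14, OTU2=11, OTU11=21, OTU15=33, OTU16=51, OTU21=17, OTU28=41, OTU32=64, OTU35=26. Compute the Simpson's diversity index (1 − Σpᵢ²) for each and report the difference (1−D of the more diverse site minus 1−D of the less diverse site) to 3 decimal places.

Site A: N=13, proportions 0.30769, 0.07692, 0.07692, 0.07692, 0.30769, 0.07692, 0.07692, giving 1−D = 0.78107 (working shown to 5 dp, full precision carried).
Site B: N=278, proportions 0.05036, 0.03957, 0.07554, 0.11871, 0.18345, 0.06115, 0.14748, 0.23022, 0.09353, giving 1−D = 0.85521.
Difference = |0.78107 − 0.85521| = 0.07414, i.e. 0.074 to 3 decimal places.

0.074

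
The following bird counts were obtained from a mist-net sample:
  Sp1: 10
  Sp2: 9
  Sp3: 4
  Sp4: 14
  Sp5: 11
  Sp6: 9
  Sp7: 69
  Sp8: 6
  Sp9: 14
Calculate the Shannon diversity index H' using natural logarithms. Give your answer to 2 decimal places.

Total N = 10+9+4+14+11+9+69+6+14 = 146, so the proportions are 0.0685, 0.0616, 0.0274, 0.0959, 0.0753, 0.0616, 0.4726, 0.0411, 0.0959 (working shown to 4 dp, full precision carried).
Each pᵢ ln pᵢ term: 0.0685×(-2.6810)=-0.1836, 0.0616×(-2.7864)=-0.1718, 0.0274×(-3.5973)=-0.0986, 0.0959×(-2.3445)=-0.2248, 0.0753×(-2.5857)=-0.1948, 0.0616×(-2.7864)=-0.1718, 0.4726×(-0.7495)=-0.3542, 0.0411×(-3.1918)=-0.1312, 0.0959×(-2.3445)=-0.2248.
Sum = -1.7556, so H' = 1.76.

1.76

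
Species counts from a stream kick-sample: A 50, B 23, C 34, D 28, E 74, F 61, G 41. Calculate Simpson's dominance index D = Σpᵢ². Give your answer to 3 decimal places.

0.164

Total N = 50+23+34+28+74+61+41 = 311, so the proportions are 0.16077, 0.07395, 0.10932, 0.09003, 0.23794, 0.19614, 0.13183 (working shown to 5 dp, full precision carried).
D = 0.16077² + 0.07395² + 0.10932² + 0.09003² + 0.23794² + 0.19614² + 0.13183² = 0.02585 + 0.00547 + 0.01195 + 0.00811 + 0.05662 + 0.03847 + 0.01738 = 0.16384.
To 3 decimal places, D = 0.164.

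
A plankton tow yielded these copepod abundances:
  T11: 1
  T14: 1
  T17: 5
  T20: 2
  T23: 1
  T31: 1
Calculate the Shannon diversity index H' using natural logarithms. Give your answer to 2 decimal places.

Total N = 1+1+5+2+1+1 = 11, so the proportions are 0.0909, 0.0909, 0.4545, 0.1818, 0.0909, 0.0909 (working shown to 4 dp, full precision carried).
Each pᵢ ln pᵢ term: 0.0909×(-2.3979)=-0.2180, 0.0909×(-2.3979)=-0.2180, 0.4545×(-0.7885)=-0.3584, 0.1818×(-1.7047)=-0.3100, 0.0909×(-2.3979)=-0.2180, 0.0909×(-2.3979)=-0.2180.
Sum = -1.5403, so H' = 1.54.

1.54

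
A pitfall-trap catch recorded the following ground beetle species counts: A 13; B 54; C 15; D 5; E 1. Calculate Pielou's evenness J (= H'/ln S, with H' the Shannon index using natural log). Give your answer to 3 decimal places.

0.682

Total N = 13+54+15+5+1 = 88, so the proportions are 0.14773, 0.61364, 0.17045, 0.05682, 0.01136 (working shown to 5 dp, full precision carried).
H' = −Σ pᵢ ln pᵢ = −((-0.28251) + (-0.29967) + (-0.30158) + (-0.16295) + (-0.05088)) = 1.09759.
With S = 5 species, ln S = 1.60944, so J = 1.09759/1.60944 = 0.68197, i.e. 0.682 to 3 decimal places.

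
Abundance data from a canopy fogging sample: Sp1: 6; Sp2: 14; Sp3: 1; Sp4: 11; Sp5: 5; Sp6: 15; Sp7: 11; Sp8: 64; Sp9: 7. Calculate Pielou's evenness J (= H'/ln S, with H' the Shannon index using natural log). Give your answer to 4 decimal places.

0.7724

Total N = 6+14+1+11+5+15+11+64+7 = 134, so the proportions are 0.044776, 0.104478, 0.007463, 0.08209, 0.037313, 0.11194, 0.08209, 0.477612, 0.052239 (working shown to 6 dp, full precision carried).
H' = −Σ pᵢ ln pᵢ = −((-0.139078) + (-0.235992) + (-0.036551) + (-0.205219) + (-0.122702) + (-0.245126) + (-0.205219) + (-0.352935) + (-0.154205)) = 1.697027.
With S = 9 species, ln S = 2.197225, so J = 1.697027/2.197225 = 0.772350, i.e. 0.7724 to 4 decimal places.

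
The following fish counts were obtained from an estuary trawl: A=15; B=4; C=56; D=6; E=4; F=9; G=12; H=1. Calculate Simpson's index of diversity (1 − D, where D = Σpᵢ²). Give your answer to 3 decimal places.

Total N = 15+4+56+6+4+9+12+1 = 107, so the proportions are 0.14019, 0.03738, 0.52336, 0.05607, 0.03738, 0.08411, 0.11215, 0.00935 (working shown to 5 dp, full precision carried).
D = 0.14019² + 0.03738² + 0.52336² + 0.05607² + 0.03738² + 0.08411² + 0.11215² + 0.00935² = 0.01965 + 0.00140 + 0.27391 + 0.00314 + 0.00140 + 0.00707 + 0.01258 + 0.00009 = 0.31924.
So 1 − D = 0.68076, i.e. 0.681 to 3 decimal places.

0.681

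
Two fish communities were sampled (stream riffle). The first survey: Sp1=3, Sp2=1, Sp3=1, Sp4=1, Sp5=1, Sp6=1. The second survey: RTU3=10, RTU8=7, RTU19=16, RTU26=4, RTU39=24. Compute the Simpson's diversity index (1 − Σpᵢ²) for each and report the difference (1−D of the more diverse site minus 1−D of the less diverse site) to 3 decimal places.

The first survey: N=8, proportions 0.375, 0.125, 0.125, 0.125, 0.125, 0.125, giving 1−D = 0.78125 (working shown to 5 dp, full precision carried).
The second survey: N=61, proportions 0.16393, 0.11475, 0.2623, 0.06557, 0.39344, giving 1−D = 0.73206.
Difference = |0.78125 − 0.73206| = 0.04919, i.e. 0.049 to 3 decimal places.

0.049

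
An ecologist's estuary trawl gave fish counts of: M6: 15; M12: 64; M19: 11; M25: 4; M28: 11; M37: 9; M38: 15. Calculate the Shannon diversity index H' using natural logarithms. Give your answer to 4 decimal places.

1.5615

Total N = 15+64+11+4+11+9+15 = 129, so the proportions are 0.116279, 0.496124, 0.085271, 0.031008, 0.085271, 0.069767, 0.116279 (working shown to 6 dp, full precision carried).
Each pᵢ ln pᵢ term: 0.116279×(-2.151762)=-0.250205, 0.496124×(-0.700929)=-0.347748, 0.085271×(-2.461917)=-0.209931, 0.031008×(-3.473518)=-0.107706, 0.085271×(-2.461917)=-0.209931, 0.069767×(-2.662588)=-0.185762, 0.116279×(-2.151762)=-0.250205.
Sum = -1.561487, so H' = 1.5615.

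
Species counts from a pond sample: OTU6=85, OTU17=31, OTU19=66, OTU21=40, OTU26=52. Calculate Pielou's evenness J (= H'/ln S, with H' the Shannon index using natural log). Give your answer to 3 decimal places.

Total N = 85+31+66+40+52 = 274, so the proportions are 0.31022, 0.11314, 0.24088, 0.14599, 0.18978 (working shown to 5 dp, full precision carried).
H' = −Σ pᵢ ln pᵢ = −((-0.36310) + (-0.24655) + (-0.34288) + (-0.28091) + (-0.31539)) = 1.54884.
With S = 5 species, ln S = 1.60944, so J = 1.54884/1.60944 = 0.96235, i.e. 0.962 to 3 decimal places.

0.962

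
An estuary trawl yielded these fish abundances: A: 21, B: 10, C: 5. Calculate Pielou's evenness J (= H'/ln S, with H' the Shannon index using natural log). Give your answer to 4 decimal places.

Total N = 21+10+5 = 36, so the proportions are 0.583333, 0.277778, 0.138889 (working shown to 6 dp, full precision carried).
H' = −Σ pᵢ ln pᵢ = −((-0.314415) + (-0.355815) + (-0.274178)) = 0.944408.
With S = 3 species, ln S = 1.098612, so J = 0.944408/1.098612 = 0.859637, i.e. 0.8596 to 4 decimal places.

0.8596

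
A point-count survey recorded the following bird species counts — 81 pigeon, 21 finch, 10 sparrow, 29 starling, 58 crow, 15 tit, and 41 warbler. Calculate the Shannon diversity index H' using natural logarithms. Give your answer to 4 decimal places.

Total N = 81+21+10+29+58+15+41 = 255, so the proportions are 0.317647, 0.082353, 0.039216, 0.113725, 0.227451, 0.058824, 0.160784 (working shown to 6 dp, full precision carried).
Each pᵢ ln pᵢ term: 0.317647×(-1.146814)=-0.364282, 0.082353×(-2.496741)=-0.205614, 0.039216×(-3.238678)=-0.127007, 0.113725×(-2.173968)=-0.247236, 0.227451×(-1.480821)=-0.336814, 0.058824×(-2.833213)=-0.166660, 0.160784×(-1.827691)=-0.293864.
Sum = -1.741477, so H' = 1.7415.

1.7415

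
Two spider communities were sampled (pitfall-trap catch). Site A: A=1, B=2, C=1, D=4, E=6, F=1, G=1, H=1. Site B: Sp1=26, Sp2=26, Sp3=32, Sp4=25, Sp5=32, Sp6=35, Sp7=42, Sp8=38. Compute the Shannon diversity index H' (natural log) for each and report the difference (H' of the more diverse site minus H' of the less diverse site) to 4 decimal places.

Site A: N=17, proportions 0.058824, 0.117647, 0.058824, 0.235294, 0.352941, 0.058824, 0.058824, 0.058824, giving H' = 1.793094 (working shown to 6 dp, full precision carried).
Site B: N=256, proportions 0.101562, 0.101562, 0.125, 0.097656, 0.125, 0.136719, 0.164062, 0.148438, giving H' = 2.063351.
Difference = |1.793094 − 2.063351| = 0.270257, i.e. 0.2703 to 4 decimal places.

0.2703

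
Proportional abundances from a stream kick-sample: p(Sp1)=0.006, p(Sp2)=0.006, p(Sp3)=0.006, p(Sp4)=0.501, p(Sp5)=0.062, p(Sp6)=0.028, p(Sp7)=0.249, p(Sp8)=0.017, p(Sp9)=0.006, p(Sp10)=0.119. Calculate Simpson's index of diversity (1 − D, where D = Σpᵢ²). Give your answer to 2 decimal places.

0.67

D = 0.006² + 0.006² + 0.006² + 0.501² + 0.062² + 0.028² + 0.249² + 0.017² + 0.006² + 0.119² = 0.0000 + 0.0000 + 0.0000 + 0.2510 + 0.0038 + 0.0008 + 0.0620 + 0.0003 + 0.0000 + 0.0142 = 0.3322 (working shown to 4 dp, full precision carried).
So 1 − D = 0.6678, i.e. 0.67 to 2 decimal places.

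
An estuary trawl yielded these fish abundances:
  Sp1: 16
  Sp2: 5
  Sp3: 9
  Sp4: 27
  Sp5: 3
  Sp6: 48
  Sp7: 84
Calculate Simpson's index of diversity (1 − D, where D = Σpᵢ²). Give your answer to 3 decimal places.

0.716

Total N = 16+5+9+27+3+48+84 = 192, so the proportions are 0.08333, 0.02604, 0.04688, 0.14062, 0.01562, 0.25, 0.4375 (working shown to 5 dp, full precision carried).
D = 0.08333² + 0.02604² + 0.04688² + 0.14062² + 0.01562² + 0.25² + 0.4375² = 0.00694 + 0.00068 + 0.00220 + 0.01978 + 0.00024 + 0.06250 + 0.19141 = 0.28375.
So 1 − D = 0.71625, i.e. 0.716 to 3 decimal places.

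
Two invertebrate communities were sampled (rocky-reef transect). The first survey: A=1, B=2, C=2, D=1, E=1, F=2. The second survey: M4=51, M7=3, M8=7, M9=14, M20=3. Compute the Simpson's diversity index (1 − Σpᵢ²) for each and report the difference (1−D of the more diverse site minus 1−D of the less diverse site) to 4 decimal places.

0.2856

The first survey: N=9, proportions 0.111111, 0.222222, 0.222222, 0.111111, 0.111111, 0.222222, giving 1−D = 0.814815 (working shown to 6 dp, full precision carried).
The second survey: N=78, proportions 0.653846, 0.038462, 0.089744, 0.179487, 0.038462, giving 1−D = 0.529257.
Difference = |0.814815 − 0.529257| = 0.285558, i.e. 0.2856 to 4 decimal places.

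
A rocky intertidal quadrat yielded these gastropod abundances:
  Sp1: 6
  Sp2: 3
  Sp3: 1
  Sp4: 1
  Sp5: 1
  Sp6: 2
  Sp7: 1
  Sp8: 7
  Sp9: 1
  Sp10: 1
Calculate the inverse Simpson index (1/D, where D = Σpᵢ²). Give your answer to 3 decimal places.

Total N = 6+3+1+1+1+2+1+7+1+1 = 24, so the proportions are 0.25, 0.125, 0.0416667, 0.0416667, 0.0416667, 0.0833333, 0.0416667, 0.2916667, 0.0416667, 0.0416667 (working shown to 7 dp, full precision carried).
D = 0.25² + 0.125² + 0.0416667² + 0.0416667² + 0.0416667² + 0.0833333² + 0.0416667² + 0.2916667² + 0.0416667² + 0.0416667² = 0.0625000 + 0.0156250 + 0.0017361 + 0.0017361 + 0.0017361 + 0.0069444 + 0.0017361 + 0.0850694 + 0.0017361 + 0.0017361 = 0.1805556.
So 1/D = 5.53846, i.e. 5.538 to 3 decimal places.

5.538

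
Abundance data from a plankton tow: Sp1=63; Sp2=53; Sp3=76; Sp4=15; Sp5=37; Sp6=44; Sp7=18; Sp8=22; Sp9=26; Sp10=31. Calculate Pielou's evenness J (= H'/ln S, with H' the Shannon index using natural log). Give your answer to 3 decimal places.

0.947

Total N = 63+53+76+15+37+44+18+22+26+31 = 385, so the proportions are 0.16364, 0.13766, 0.1974, 0.03896, 0.0961, 0.11429, 0.04675, 0.05714, 0.06753, 0.08052 (working shown to 5 dp, full precision carried).
H' = −Σ pᵢ ln pᵢ = −((-0.29620) + (-0.27298) + (-0.32029) + (-0.12644) + (-0.22511) + (-0.24789) + (-0.14320) + (-0.16355) + (-0.18201) + (-0.20285)) = 2.18051.
With S = 10 species, ln S = 2.30259, so J = 2.18051/2.30259 = 0.94698, i.e. 0.947 to 3 decimal places.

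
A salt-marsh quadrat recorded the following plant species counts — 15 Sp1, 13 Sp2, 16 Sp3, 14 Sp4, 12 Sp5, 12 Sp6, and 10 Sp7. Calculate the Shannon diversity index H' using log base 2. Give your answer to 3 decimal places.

2.792

Total N = 15+13+16+14+12+12+10 = 92, so the proportions are 0.16304, 0.1413, 0.17391, 0.15217, 0.13043, 0.13043, 0.1087 (working shown to 5 dp, full precision carried).
Each pᵢ log₂ pᵢ term: 0.16304×(-2.61667)=-0.42663, 0.1413×(-2.82312)=-0.39892, 0.17391×(-2.52356)=-0.43888, 0.15217×(-2.71621)=-0.41334, 0.13043×(-2.93860)=-0.38330, 0.13043×(-2.93860)=-0.38330, 0.1087×(-3.20163)=-0.34800.
Sum = -2.79236, so H' = 2.792.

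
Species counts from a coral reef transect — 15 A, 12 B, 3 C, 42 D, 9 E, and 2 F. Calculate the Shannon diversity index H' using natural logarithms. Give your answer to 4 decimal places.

Total N = 15+12+3+42+9+2 = 83, so the proportions are 0.180723, 0.144578, 0.036145, 0.506024, 0.108434, 0.024096 (working shown to 6 dp, full precision carried).
Each pᵢ ln pᵢ term: 0.180723×(-1.710790)=-0.309179, 0.144578×(-1.933934)=-0.279605, 0.036145×(-3.320228)=-0.120008, 0.506024×(-0.681171)=-0.344689, 0.108434×(-2.221616)=-0.240898, 0.024096×(-3.725693)=-0.089776.
Sum = -1.384155, so H' = 1.3842.

1.3842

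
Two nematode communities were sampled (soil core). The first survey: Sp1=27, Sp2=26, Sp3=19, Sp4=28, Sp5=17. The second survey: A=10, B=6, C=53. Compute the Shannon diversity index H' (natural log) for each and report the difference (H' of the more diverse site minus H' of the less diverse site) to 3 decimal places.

0.895

The first survey: N=117, proportions 0.230769, 0.222222, 0.162393, 0.239316, 0.145299, giving H' = 1.590304 (working shown to 6 dp, full precision carried).
The second survey: N=69, proportions 0.144928, 0.086957, 0.768116, giving H' = 0.694949.
Difference = |1.590304 − 0.694949| = 0.895355, i.e. 0.895 to 3 decimal places.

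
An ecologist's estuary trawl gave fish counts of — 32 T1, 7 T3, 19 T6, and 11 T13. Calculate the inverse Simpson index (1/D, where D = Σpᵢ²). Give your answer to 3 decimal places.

3.062

Total N = 32+7+19+11 = 69, so the proportions are 0.463768, 0.101449, 0.275362, 0.15942 (working shown to 6 dp, full precision carried).
D = 0.463768² + 0.101449² + 0.275362² + 0.15942² = 0.215081 + 0.010292 + 0.075824 + 0.025415 = 0.326612.
So 1/D = 3.06174, i.e. 3.062 to 3 decimal places.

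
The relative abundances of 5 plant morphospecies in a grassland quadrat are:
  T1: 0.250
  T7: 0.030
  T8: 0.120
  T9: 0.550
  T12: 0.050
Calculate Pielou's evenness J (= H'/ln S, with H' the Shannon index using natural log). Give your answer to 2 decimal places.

0.74

H' = −Σ pᵢ ln pᵢ = −((-0.3466) + (-0.1052) + (-0.2544) + (-0.3288) + (-0.1498)) = 1.1848 (working shown to 4 dp, full precision carried).
With S = 5 species, ln S = 1.6094, so J = 1.1848/1.6094 = 0.7362, i.e. 0.74 to 2 decimal places.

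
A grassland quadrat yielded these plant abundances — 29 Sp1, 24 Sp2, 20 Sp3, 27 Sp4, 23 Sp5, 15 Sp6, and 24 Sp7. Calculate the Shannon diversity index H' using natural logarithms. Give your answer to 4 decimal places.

1.9281

Total N = 29+24+20+27+23+15+24 = 162, so the proportions are 0.179012, 0.148148, 0.123457, 0.166667, 0.141975, 0.092593, 0.148148 (working shown to 6 dp, full precision carried).
Each pᵢ ln pᵢ term: 0.179012×(-1.720301)=-0.307955, 0.148148×(-1.909543)=-0.282895, 0.123457×(-2.091864)=-0.258255, 0.166667×(-1.791759)=-0.298627, 0.141975×(-1.952102)=-0.277150, 0.092593×(-2.379546)=-0.220328, 0.148148×(-1.909543)=-0.282895.
Sum = -1.928105, so H' = 1.9281.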